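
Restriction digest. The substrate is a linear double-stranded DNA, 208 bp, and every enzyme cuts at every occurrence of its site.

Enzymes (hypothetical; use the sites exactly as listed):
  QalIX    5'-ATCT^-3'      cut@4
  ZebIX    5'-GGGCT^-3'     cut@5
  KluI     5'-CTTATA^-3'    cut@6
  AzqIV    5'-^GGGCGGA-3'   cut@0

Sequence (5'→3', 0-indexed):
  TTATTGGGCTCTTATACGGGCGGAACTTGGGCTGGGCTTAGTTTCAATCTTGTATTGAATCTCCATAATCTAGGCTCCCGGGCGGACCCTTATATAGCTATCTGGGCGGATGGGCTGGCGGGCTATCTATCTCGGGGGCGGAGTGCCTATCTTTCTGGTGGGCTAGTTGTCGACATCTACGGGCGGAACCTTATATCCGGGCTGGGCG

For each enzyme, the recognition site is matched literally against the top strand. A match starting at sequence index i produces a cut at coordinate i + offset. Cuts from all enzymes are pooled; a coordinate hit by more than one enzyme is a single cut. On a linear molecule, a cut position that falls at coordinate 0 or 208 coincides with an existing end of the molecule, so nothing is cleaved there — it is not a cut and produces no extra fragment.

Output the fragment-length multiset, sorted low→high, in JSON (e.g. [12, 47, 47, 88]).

[1,2,3,4,4,5,5,6,8,8,8,9,9,10,12,12,12,13,14,15,15,16,17]

Site scan:
  QalIX ATCT/4: at [46, 58, 67, 99, 124, 128, 148, 174] ⇒ [50, 62, 71, 103, 128, 132, 152, 178]
  ZebIX GGGCT/5: at [5, 28, 33, 111, 119, 159, 198] ⇒ [10, 33, 38, 116, 124, 164, 203]
  KluI CTTATA/6: at [10, 88, 189] ⇒ [16, 94, 195]
  AzqIV GGGCGGA/0: at [17, 79, 103, 135, 180] ⇒ [17, 79, 103, 135, 180]

All cut coordinates (distinct, sorted): [10, 16, 17, 33, 38, 50, 62, 71, 79, 94, 103, 116, 124, 128, 132, 135, 152, 164, 178, 180, 195, 203]

Fragment lengths:
  [0,10): 10 bp
  [10,16): 6 bp
  [16,17): 1 bp
  [17,33): 16 bp
  [33,38): 5 bp
  [38,50): 12 bp
  [50,62): 12 bp
  [62,71): 9 bp
  [71,79): 8 bp
  [79,94): 15 bp
  [94,103): 9 bp
  [103,116): 13 bp
  [116,124): 8 bp
  [124,128): 4 bp
  [128,132): 4 bp
  [132,135): 3 bp
  [135,152): 17 bp
  [152,164): 12 bp
  [164,178): 14 bp
  [178,180): 2 bp
  [180,195): 15 bp
  [195,203): 8 bp
  [203,208): 5 bp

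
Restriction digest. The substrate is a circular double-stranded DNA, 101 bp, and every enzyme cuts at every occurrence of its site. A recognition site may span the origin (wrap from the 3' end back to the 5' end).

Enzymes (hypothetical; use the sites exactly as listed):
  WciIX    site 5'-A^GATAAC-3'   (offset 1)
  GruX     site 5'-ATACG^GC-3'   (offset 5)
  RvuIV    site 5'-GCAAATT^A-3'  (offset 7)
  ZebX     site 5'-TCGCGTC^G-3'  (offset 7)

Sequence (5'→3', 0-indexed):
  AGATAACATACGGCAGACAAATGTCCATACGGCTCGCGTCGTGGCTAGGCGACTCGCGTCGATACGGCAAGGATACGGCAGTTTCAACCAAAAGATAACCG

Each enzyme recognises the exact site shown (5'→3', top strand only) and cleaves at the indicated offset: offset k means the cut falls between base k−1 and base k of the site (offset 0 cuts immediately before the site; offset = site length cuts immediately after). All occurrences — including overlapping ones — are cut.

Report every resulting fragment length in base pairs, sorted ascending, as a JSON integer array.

Scan for sites:
  WciIX (AGATAAC, off=1): starts [0, 92] → cuts [1, 93]
  GruX (ATACGGC, off=5): starts [7, 26, 61, 72] → cuts [12, 31, 66, 77]
  RvuIV (GCAAATTA, off=7): no sites
  ZebX (TCGCGTCG, off=7): starts [33, 53] → cuts [40, 60]

All cut coordinates (distinct, sorted): [1, 12, 31, 40, 60, 66, 77, 93]

Fragment lengths:
  1→12: 11 bp
  12→31: 19 bp
  31→40: 9 bp
  40→60: 20 bp
  60→66: 6 bp
  66→77: 11 bp
  77→93: 16 bp
  93→1 (wrap): 101-93+1 = 9 bp

[6,9,9,11,11,16,19,20]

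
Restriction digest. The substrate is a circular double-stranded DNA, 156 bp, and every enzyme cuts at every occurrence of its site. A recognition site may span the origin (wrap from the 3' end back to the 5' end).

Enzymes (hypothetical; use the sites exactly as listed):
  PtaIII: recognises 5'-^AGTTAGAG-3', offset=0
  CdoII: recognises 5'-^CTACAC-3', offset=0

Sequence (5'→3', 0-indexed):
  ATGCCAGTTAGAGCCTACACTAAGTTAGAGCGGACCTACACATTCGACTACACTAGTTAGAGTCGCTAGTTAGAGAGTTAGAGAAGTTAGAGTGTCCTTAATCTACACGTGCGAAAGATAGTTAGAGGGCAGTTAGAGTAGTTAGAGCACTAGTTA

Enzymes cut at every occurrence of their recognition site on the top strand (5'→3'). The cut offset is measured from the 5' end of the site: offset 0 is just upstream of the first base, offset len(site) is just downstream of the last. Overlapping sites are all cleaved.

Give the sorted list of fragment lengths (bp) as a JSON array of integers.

[7,8,8,9,9,9,11,12,13,13,17,18,22]

Scan for sites:
  PtaIII AGTTAGAG/0: at [5, 22, 54, 67, 75, 84, 119, 130, 139] ⇒ [5, 22, 54, 67, 75, 84, 119, 130, 139]
  CdoII CTACAC/0: at [14, 35, 47, 102] ⇒ [14, 35, 47, 102]

Pooled cuts: [5, 14, 22, 35, 47, 54, 67, 75, 84, 102, 119, 130, 139]

Fragment lengths:
  5→14: 9 bp
  14→22: 8 bp
  22→35: 13 bp
  35→47: 12 bp
  47→54: 7 bp
  54→67: 13 bp
  67→75: 8 bp
  75→84: 9 bp
  84→102: 18 bp
  102→119: 17 bp
  119→130: 11 bp
  130→139: 9 bp
  139→5 (wrap): 156-139+5 = 22 bp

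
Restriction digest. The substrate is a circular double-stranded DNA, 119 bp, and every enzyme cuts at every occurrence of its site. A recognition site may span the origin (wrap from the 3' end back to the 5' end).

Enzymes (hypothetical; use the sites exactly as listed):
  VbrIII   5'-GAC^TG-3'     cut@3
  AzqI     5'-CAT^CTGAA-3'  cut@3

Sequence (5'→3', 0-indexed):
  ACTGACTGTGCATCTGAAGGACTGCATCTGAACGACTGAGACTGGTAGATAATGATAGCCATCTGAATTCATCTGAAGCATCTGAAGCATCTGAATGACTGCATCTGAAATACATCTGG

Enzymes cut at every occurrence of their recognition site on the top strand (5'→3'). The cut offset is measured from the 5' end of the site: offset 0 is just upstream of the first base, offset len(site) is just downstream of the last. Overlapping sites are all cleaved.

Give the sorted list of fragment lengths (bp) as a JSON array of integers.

Site scan:
  VbrIII GACTG/3: at [3, 19, 33, 39, 96, 118] ⇒ [2, 6, 22, 36, 42, 99]
  AzqI CATCTGAA/3: at [10, 24, 59, 69, 78, 87, 101] ⇒ [13, 27, 62, 72, 81, 90, 104]

Pooled cuts: [2, 6, 13, 22, 27, 36, 42, 62, 72, 81, 90, 99, 104]

Fragment lengths:
  2→6: 4 bp
  6→13: 7 bp
  13→22: 9 bp
  22→27: 5 bp
  27→36: 9 bp
  36→42: 6 bp
  42→62: 20 bp
  62→72: 10 bp
  72→81: 9 bp
  81→90: 9 bp
  90→99: 9 bp
  99→104: 5 bp
  104→2 (wrap): 119-104+2 = 17 bp

[4,5,5,6,7,9,9,9,9,9,10,17,20]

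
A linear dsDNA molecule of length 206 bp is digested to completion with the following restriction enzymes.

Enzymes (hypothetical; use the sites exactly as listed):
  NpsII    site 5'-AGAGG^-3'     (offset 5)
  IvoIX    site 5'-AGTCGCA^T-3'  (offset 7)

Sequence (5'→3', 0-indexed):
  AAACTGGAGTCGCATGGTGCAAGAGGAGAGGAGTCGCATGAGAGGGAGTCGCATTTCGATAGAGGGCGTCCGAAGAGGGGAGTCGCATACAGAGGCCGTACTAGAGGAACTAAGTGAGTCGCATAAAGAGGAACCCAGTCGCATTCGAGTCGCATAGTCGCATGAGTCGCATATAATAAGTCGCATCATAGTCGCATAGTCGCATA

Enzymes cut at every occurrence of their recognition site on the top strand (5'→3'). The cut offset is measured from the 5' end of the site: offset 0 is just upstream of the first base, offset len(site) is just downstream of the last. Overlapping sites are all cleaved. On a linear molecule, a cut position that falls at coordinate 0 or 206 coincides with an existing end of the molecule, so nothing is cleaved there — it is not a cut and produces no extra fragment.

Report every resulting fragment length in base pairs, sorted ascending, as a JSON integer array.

Scan for sites:
  NpsII (AGAGG, off=5): starts [21, 26, 40, 60, 73, 90, 102, 126] → cuts [26, 31, 45, 65, 78, 95, 107, 131]
  IvoIX (AGTCGCAT, off=7): starts [7, 31, 46, 80, 116, 136, 147, 155, 164, 178, 189, 197] → cuts [14, 38, 53, 87, 123, 143, 154, 162, 171, 185, 196, 204]

Pooled cuts: [14, 26, 31, 38, 45, 53, 65, 78, 87, 95, 107, 123, 131, 143, 154, 162, 171, 185, 196, 204]

Fragments:
  [0,14): 14 bp
  [14,26): 12 bp
  [26,31): 5 bp
  [31,38): 7 bp
  [38,45): 7 bp
  [45,53): 8 bp
  [53,65): 12 bp
  [65,78): 13 bp
  [78,87): 9 bp
  [87,95): 8 bp
  [95,107): 12 bp
  [107,123): 16 bp
  [123,131): 8 bp
  [131,143): 12 bp
  [143,154): 11 bp
  [154,162): 8 bp
  [162,171): 9 bp
  [171,185): 14 bp
  [185,196): 11 bp
  [196,204): 8 bp
  [204,206): 2 bp

[2,5,7,7,8,8,8,8,8,9,9,11,11,12,12,12,12,13,14,14,16]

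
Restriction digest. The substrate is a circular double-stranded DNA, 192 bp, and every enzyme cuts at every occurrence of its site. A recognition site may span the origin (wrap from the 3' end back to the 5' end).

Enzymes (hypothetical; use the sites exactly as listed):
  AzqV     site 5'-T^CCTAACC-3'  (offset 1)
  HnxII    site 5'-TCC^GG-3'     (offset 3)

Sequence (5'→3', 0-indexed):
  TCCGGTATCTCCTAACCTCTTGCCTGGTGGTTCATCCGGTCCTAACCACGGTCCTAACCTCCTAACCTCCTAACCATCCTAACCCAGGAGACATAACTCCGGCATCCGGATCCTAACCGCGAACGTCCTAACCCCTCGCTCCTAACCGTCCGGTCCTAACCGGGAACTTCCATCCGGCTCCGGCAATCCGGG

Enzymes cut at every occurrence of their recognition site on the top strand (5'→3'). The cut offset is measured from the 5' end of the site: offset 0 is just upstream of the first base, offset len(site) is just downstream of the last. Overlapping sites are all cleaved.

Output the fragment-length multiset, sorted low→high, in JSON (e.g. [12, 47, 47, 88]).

[3,3,4,6,6,7,7,8,8,8,9,11,12,14,15,21,23,27]

Site scan:
  AzqV (TCCTAACC, off=1): starts [9, 39, 51, 59, 67, 76, 110, 125, 139, 153] → cuts [10, 40, 52, 60, 68, 77, 111, 126, 140, 154]
  HnxII (TCCGG, off=3): starts [0, 34, 97, 104, 148, 172, 178, 186] → cuts [3, 37, 100, 107, 151, 175, 181, 189]

All cut coordinates (distinct, sorted): [3, 10, 37, 40, 52, 60, 68, 77, 100, 107, 111, 126, 140, 151, 154, 175, 181, 189]

Fragment lengths:
  3→10: 7 bp
  10→37: 27 bp
  37→40: 3 bp
  40→52: 12 bp
  52→60: 8 bp
  60→68: 8 bp
  68→77: 9 bp
  77→100: 23 bp
  100→107: 7 bp
  107→111: 4 bp
  111→126: 15 bp
  126→140: 14 bp
  140→151: 11 bp
  151→154: 3 bp
  154→175: 21 bp
  175→181: 6 bp
  181→189: 8 bp
  189→3 (wrap): 192-189+3 = 6 bp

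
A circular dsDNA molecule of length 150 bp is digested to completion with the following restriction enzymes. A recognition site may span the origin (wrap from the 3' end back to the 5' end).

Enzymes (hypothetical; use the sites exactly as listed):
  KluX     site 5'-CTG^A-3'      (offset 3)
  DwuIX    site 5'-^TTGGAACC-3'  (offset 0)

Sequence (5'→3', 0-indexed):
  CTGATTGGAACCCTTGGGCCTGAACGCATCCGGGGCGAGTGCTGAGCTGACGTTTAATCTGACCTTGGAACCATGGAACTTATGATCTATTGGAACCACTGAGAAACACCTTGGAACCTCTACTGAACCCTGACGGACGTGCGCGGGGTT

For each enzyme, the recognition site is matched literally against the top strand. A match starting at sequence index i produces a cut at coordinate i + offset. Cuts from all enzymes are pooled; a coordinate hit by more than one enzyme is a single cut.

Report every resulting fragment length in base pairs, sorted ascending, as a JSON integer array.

[1,3,5,7,9,12,12,15,18,21,22,25]

Per-enzyme occurrences:
  KluX CTGA/3: at [0, 19, 41, 46, 58, 98, 122, 129] ⇒ [3, 22, 44, 49, 61, 101, 125, 132]
  DwuIX TTGGAACC/0: at [4, 64, 89, 110] ⇒ [4, 64, 89, 110]

All cut coordinates (distinct, sorted): [3, 4, 22, 44, 49, 61, 64, 89, 101, 110, 125, 132]

Fragment lengths:
  3→4: 1 bp
  4→22: 18 bp
  22→44: 22 bp
  44→49: 5 bp
  49→61: 12 bp
  61→64: 3 bp
  64→89: 25 bp
  89→101: 12 bp
  101→110: 9 bp
  110→125: 15 bp
  125→132: 7 bp
  132→3 (wrap): 150-132+3 = 21 bp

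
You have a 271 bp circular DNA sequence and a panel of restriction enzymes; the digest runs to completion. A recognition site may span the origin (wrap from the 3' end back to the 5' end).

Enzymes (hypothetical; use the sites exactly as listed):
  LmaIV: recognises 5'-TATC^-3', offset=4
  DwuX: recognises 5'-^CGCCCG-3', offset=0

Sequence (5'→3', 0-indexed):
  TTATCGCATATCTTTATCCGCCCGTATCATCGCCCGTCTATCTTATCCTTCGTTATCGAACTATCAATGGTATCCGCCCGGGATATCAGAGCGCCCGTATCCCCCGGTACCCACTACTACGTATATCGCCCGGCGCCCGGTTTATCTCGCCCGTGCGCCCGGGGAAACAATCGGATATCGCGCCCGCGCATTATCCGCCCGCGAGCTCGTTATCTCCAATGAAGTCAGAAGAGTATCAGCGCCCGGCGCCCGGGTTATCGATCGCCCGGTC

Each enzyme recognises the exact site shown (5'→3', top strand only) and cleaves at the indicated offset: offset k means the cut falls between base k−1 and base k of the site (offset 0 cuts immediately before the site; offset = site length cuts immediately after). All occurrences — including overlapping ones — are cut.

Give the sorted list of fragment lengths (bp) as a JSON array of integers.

[1,1,1,2,2,3,4,5,6,6,7,7,8,8,9,10,10,10,12,13,13,13,14,15,19,23,24,25]

Site scan:
  LmaIV TATC/4: at [1, 8, 14, 24, 38, 43, 53, 61, 70, 83, 97, 123, 142, 175, 191, 210, 233, 255] ⇒ [5, 12, 18, 28, 42, 47, 57, 65, 74, 87, 101, 127, 146, 179, 195, 214, 237, 259]
  DwuX CGCCCG/0: at [18, 30, 74, 91, 126, 133, 147, 155, 180, 195, 239, 246, 262] ⇒ [18, 30, 74, 91, 126, 133, 147, 155, 180, 195, 239, 246, 262]

Pooled cuts: [5, 12, 18, 28, 30, 42, 47, 57, 65, 74, 87, 91, 101, 126, 127, 133, 146, 147, 155, 179, 180, 195, 214, 237, 239, 246, 259, 262]

Fragments:
  5→12: 7 bp
  12→18: 6 bp
  18→28: 10 bp
  28→30: 2 bp
  30→42: 12 bp
  42→47: 5 bp
  47→57: 10 bp
  57→65: 8 bp
  65→74: 9 bp
  74→87: 13 bp
  87→91: 4 bp
  91→101: 10 bp
  101→126: 25 bp
  126→127: 1 bp
  127→133: 6 bp
  133→146: 13 bp
  146→147: 1 bp
  147→155: 8 bp
  155→179: 24 bp
  179→180: 1 bp
  180→195: 15 bp
  195→214: 19 bp
  214→237: 23 bp
  237→239: 2 bp
  239→246: 7 bp
  246→259: 13 bp
  259→262: 3 bp
  262→5 (wrap): 271-262+5 = 14 bp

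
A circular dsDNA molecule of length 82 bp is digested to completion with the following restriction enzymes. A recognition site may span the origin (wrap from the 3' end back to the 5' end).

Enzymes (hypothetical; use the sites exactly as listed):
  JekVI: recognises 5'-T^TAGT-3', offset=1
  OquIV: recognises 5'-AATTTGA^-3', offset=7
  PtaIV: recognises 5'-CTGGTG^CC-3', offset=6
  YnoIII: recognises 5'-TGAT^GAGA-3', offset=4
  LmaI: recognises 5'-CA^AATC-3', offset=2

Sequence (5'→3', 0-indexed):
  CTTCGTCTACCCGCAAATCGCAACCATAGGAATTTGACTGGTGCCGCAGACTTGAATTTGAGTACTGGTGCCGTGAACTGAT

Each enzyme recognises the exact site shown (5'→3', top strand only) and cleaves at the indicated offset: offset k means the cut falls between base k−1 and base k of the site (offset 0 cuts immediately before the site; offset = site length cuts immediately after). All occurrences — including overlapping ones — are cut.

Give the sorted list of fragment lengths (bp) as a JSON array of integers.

[6,9,18,22,27]

Site scan:
  JekVI (TTAGT, off=1): no sites
  OquIV AATTTGA/7: at [30, 54] ⇒ [37, 61]
  PtaIV CTGGTGCC/6: at [37, 64] ⇒ [43, 70]
  YnoIII (TGATGAGA, off=4): no sites
  LmaI CAAATC/2: at [13] ⇒ [15]

All cut coordinates (distinct, sorted): [15, 37, 43, 61, 70]

Fragments:
  15→37: 22 bp
  37→43: 6 bp
  43→61: 18 bp
  61→70: 9 bp
  70→15 (wrap): 82-70+15 = 27 bp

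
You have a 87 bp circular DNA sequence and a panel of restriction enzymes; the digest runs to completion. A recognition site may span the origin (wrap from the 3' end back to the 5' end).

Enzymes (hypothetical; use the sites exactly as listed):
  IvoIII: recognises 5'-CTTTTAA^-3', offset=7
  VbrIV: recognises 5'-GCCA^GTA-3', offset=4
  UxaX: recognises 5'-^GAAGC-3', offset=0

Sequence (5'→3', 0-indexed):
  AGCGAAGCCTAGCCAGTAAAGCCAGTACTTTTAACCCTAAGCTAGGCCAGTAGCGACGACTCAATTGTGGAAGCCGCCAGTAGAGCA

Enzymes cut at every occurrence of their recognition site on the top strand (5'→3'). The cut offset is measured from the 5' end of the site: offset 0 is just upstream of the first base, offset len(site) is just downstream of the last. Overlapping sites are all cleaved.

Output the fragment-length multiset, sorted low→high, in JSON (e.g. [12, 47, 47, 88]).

[9,10,10,11,12,15,20]

Per-enzyme occurrences:
  IvoIII (CTTTTAA, off=7): starts [27] → cuts [34]
  VbrIV (GCCAGTA, off=4): starts [11, 20, 45, 75] → cuts [15, 24, 49, 79]
  UxaX (GAAGC, off=0): starts [3, 69] → cuts [3, 69]

Pooled cuts: [3, 15, 24, 34, 49, 69, 79]

Fragment lengths:
  3→15: 12 bp
  15→24: 9 bp
  24→34: 10 bp
  34→49: 15 bp
  49→69: 20 bp
  69→79: 10 bp
  79→3 (wrap): 87-79+3 = 11 bp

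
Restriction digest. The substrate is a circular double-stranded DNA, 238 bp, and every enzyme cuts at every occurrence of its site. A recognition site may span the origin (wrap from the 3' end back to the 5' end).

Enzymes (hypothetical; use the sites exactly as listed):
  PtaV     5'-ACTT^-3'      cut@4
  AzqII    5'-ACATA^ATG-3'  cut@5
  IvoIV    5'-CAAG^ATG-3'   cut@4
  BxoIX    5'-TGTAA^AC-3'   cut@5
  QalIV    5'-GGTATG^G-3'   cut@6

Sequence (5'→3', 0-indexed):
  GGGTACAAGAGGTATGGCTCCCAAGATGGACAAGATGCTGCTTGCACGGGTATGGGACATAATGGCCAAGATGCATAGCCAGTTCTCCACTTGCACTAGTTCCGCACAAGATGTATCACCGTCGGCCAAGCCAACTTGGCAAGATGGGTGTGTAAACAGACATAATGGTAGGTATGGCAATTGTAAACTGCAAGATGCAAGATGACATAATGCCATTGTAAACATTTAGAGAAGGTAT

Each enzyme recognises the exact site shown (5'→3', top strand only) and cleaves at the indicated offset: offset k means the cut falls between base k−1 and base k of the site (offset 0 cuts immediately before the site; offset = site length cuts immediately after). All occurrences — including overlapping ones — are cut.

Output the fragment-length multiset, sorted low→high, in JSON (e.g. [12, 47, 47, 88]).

[6,7,7,8,8,9,9,9,9,10,12,12,12,15,18,18,20,22,27]

Per-enzyme occurrences:
  PtaV ACTT/4: at [88, 133] ⇒ [92, 137]
  AzqII ACATAATG/5: at [56, 159, 204] ⇒ [61, 164, 209]
  IvoIV CAAGATG/4: at [21, 30, 66, 106, 139, 190, 197] ⇒ [25, 34, 70, 110, 143, 194, 201]
  BxoIX TGTAAAC/5: at [150, 181, 216] ⇒ [155, 186, 221]
  QalIV GGTATGG/6: at [10, 48, 170, 233] ⇒ [1, 16, 54, 176]

All cut coordinates (distinct, sorted): [1, 16, 25, 34, 54, 61, 70, 92, 110, 137, 143, 155, 164, 176, 186, 194, 201, 209, 221]

Fragment lengths:
  1→16: 15 bp
  16→25: 9 bp
  25→34: 9 bp
  34→54: 20 bp
  54→61: 7 bp
  61→70: 9 bp
  70→92: 22 bp
  92→110: 18 bp
  110→137: 27 bp
  137→143: 6 bp
  143→155: 12 bp
  155→164: 9 bp
  164→176: 12 bp
  176→186: 10 bp
  186→194: 8 bp
  194→201: 7 bp
  201→209: 8 bp
  209→221: 12 bp
  221→1 (wrap): 238-221+1 = 18 bp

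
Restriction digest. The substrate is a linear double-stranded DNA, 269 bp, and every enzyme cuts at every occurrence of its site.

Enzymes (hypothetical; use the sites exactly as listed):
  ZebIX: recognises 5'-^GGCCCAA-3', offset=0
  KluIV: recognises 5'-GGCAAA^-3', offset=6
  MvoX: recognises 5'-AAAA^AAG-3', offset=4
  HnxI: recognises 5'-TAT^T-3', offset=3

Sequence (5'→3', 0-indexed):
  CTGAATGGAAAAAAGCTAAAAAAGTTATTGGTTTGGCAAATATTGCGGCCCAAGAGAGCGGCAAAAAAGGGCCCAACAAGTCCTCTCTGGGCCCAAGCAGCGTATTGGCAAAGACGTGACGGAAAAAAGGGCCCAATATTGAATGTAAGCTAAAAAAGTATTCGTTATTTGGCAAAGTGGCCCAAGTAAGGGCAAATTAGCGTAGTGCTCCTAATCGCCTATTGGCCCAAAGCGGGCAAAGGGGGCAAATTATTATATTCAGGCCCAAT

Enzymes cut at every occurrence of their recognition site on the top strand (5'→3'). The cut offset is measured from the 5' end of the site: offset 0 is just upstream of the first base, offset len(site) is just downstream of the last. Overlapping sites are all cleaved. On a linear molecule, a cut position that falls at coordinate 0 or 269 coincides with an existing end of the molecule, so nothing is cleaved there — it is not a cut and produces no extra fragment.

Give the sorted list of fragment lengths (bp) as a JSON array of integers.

[1,1,2,3,3,3,3,3,4,5,6,7,7,7,8,8,9,9,10,12,12,14,16,16,17,18,19,20,26]

Site scan:
  ZebIX (GGCCCAA, off=0): starts [46, 69, 89, 129, 178, 223, 261] → cuts [46, 69, 89, 129, 178, 223, 261]
  KluIV (GGCAAA, off=6): starts [34, 59, 106, 170, 190, 234, 243] → cuts [40, 65, 112, 176, 196, 240, 249]
  MvoX (AAAAAAG, off=4): starts [8, 17, 62, 122, 151] → cuts [12, 21, 66, 126, 155]
  HnxI (TATT, off=3): starts [25, 40, 102, 136, 158, 165, 219, 250, 255] → cuts [28, 43, 105, 139, 161, 168, 222, 253, 258]

All cut coordinates (distinct, sorted): [12, 21, 28, 40, 43, 46, 65, 66, 69, 89, 105, 112, 126, 129, 139, 155, 161, 168, 176, 178, 196, 222, 223, 240, 249, 253, 258, 261]

Fragments:
  [0,12): 12 bp
  [12,21): 9 bp
  [21,28): 7 bp
  [28,40): 12 bp
  [40,43): 3 bp
  [43,46): 3 bp
  [46,65): 19 bp
  [65,66): 1 bp
  [66,69): 3 bp
  [69,89): 20 bp
  [89,105): 16 bp
  [105,112): 7 bp
  [112,126): 14 bp
  [126,129): 3 bp
  [129,139): 10 bp
  [139,155): 16 bp
  [155,161): 6 bp
  [161,168): 7 bp
  [168,176): 8 bp
  [176,178): 2 bp
  [178,196): 18 bp
  [196,222): 26 bp
  [222,223): 1 bp
  [223,240): 17 bp
  [240,249): 9 bp
  [249,253): 4 bp
  [253,258): 5 bp
  [258,261): 3 bp
  [261,269): 8 bp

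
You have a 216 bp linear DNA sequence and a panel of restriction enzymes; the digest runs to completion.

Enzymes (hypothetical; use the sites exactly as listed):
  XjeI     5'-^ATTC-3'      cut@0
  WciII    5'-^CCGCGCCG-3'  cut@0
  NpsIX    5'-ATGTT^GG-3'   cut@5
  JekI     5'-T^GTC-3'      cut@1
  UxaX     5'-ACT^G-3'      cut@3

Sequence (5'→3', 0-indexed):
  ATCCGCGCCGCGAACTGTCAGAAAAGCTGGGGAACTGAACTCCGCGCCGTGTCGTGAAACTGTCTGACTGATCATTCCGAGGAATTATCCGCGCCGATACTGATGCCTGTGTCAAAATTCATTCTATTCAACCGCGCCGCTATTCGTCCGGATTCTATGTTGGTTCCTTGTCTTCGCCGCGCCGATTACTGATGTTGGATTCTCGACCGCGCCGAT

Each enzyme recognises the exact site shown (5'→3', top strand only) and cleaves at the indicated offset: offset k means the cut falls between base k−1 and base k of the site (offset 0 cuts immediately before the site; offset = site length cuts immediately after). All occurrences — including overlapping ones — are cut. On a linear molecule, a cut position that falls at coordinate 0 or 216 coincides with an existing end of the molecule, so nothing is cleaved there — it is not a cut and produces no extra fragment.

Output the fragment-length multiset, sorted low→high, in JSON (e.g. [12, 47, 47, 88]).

[2,2,4,4,5,5,6,6,6,7,8,8,8,9,9,10,10,10,10,11,13,14,14,15,20]

Scan for sites:
  XjeI (ATTC, off=0): starts [73, 116, 120, 125, 141, 151, 198] → cuts [73, 116, 120, 125, 141, 151, 198]
  WciII (CCGCGCCG, off=0): starts [2, 41, 88, 131, 176, 206] → cuts [2, 41, 88, 131, 176, 206]
  NpsIX (ATGTTGG, off=5): starts [156, 191] → cuts [161, 196]
  JekI (TGTC, off=1): starts [15, 49, 60, 109, 168] → cuts [16, 50, 61, 110, 169]
  UxaX (ACTG, off=3): starts [13, 33, 58, 66, 98, 187] → cuts [16, 36, 61, 69, 101, 190]

All cut coordinates (distinct, sorted): [2, 16, 36, 41, 50, 61, 69, 73, 88, 101, 110, 116, 120, 125, 131, 141, 151, 161, 169, 176, 190, 196, 198, 206]

Fragments:
  [0,2): 2 bp
  [2,16): 14 bp
  [16,36): 20 bp
  [36,41): 5 bp
  [41,50): 9 bp
  [50,61): 11 bp
  [61,69): 8 bp
  [69,73): 4 bp
  [73,88): 15 bp
  [88,101): 13 bp
  [101,110): 9 bp
  [110,116): 6 bp
  [116,120): 4 bp
  [120,125): 5 bp
  [125,131): 6 bp
  [131,141): 10 bp
  [141,151): 10 bp
  [151,161): 10 bp
  [161,169): 8 bp
  [169,176): 7 bp
  [176,190): 14 bp
  [190,196): 6 bp
  [196,198): 2 bp
  [198,206): 8 bp
  [206,216): 10 bp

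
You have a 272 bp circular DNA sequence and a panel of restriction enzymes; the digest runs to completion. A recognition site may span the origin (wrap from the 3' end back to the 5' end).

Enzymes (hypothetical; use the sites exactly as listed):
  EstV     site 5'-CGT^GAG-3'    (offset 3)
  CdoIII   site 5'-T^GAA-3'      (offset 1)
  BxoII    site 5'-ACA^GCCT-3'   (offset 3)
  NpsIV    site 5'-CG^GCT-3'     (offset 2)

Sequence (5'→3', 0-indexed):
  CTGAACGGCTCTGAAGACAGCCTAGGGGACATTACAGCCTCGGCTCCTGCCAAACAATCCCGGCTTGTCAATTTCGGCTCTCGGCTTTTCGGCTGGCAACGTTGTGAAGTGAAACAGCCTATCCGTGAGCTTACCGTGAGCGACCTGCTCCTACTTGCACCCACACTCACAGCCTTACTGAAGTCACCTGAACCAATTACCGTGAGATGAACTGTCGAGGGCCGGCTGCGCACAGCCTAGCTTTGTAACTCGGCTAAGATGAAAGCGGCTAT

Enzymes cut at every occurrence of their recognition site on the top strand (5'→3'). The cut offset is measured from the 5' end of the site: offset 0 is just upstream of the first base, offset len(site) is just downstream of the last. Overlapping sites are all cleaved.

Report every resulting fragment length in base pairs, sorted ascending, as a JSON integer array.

[5,5,5,5,6,6,7,7,7,7,8,8,8,10,10,10,11,14,14,14,16,17,18,20,34]

Per-enzyme occurrences:
  EstV CGTGAG/3: at [123, 134, 200] ⇒ [126, 137, 203]
  CdoIII TGAA/1: at [1, 11, 104, 109, 178, 188, 207, 259] ⇒ [2, 12, 105, 110, 179, 189, 208, 260]
  BxoII ACAGCCT/3: at [16, 33, 113, 168, 231] ⇒ [19, 36, 116, 171, 234]
  NpsIV CGGCT/2: at [5, 40, 60, 74, 81, 89, 222, 250, 265] ⇒ [7, 42, 62, 76, 83, 91, 224, 252, 267]

All cut coordinates (distinct, sorted): [2, 7, 12, 19, 36, 42, 62, 76, 83, 91, 105, 110, 116, 126, 137, 171, 179, 189, 203, 208, 224, 234, 252, 260, 267]

Fragments:
  2→7: 5 bp
  7→12: 5 bp
  12→19: 7 bp
  19→36: 17 bp
  36→42: 6 bp
  42→62: 20 bp
  62→76: 14 bp
  76→83: 7 bp
  83→91: 8 bp
  91→105: 14 bp
  105→110: 5 bp
  110→116: 6 bp
  116→126: 10 bp
  126→137: 11 bp
  137→171: 34 bp
  171→179: 8 bp
  179→189: 10 bp
  189→203: 14 bp
  203→208: 5 bp
  208→224: 16 bp
  224→234: 10 bp
  234→252: 18 bp
  252→260: 8 bp
  260→267: 7 bp
  267→2 (wrap): 272-267+2 = 7 bp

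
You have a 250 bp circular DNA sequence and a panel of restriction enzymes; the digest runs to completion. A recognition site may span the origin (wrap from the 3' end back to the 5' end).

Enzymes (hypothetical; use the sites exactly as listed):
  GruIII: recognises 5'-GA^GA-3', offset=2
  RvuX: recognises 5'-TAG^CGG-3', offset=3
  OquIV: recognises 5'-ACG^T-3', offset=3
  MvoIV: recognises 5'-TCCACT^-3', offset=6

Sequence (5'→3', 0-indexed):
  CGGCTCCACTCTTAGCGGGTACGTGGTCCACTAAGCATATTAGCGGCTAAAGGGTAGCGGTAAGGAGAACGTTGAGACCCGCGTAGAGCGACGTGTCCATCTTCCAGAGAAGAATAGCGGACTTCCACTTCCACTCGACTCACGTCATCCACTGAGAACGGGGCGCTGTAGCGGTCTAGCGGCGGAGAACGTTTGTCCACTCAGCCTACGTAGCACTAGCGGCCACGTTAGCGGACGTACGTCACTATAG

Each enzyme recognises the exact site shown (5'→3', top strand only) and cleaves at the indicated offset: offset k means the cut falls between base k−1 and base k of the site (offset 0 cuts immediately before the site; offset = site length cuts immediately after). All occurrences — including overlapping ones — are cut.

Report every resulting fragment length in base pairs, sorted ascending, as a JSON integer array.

Per-enzyme occurrences:
  GruIII (GAGA, off=2): starts [64, 73, 106, 153, 184] → cuts [66, 75, 108, 155, 186]
  RvuX (TAGCGG, off=3): starts [12, 40, 54, 114, 168, 176, 216, 228, 247] → cuts [0, 15, 43, 57, 117, 171, 179, 219, 231]
  OquIV (ACGT, off=3): starts [20, 68, 90, 141, 188, 207, 224, 234, 238] → cuts [23, 71, 93, 144, 191, 210, 227, 237, 241]
  MvoIV (TCCACT, off=6): starts [4, 26, 123, 129, 147, 195] → cuts [10, 32, 129, 135, 153, 201]

Pooled cuts: [0, 10, 15, 23, 32, 43, 57, 66, 71, 75, 93, 108, 117, 129, 135, 144, 153, 155, 171, 179, 186, 191, 201, 210, 219, 227, 231, 237, 241]

Fragment lengths:
  0→10: 10 bp
  10→15: 5 bp
  15→23: 8 bp
  23→32: 9 bp
  32→43: 11 bp
  43→57: 14 bp
  57→66: 9 bp
  66→71: 5 bp
  71→75: 4 bp
  75→93: 18 bp
  93→108: 15 bp
  108→117: 9 bp
  117→129: 12 bp
  129→135: 6 bp
  135→144: 9 bp
  144→153: 9 bp
  153→155: 2 bp
  155→171: 16 bp
  171→179: 8 bp
  179→186: 7 bp
  186→191: 5 bp
  191→201: 10 bp
  201→210: 9 bp
  210→219: 9 bp
  219→227: 8 bp
  227→231: 4 bp
  231→237: 6 bp
  237→241: 4 bp
  241→0 (wrap): 250-241+0 = 9 bp

[2,4,4,4,5,5,5,6,6,7,8,8,8,9,9,9,9,9,9,9,9,10,10,11,12,14,15,16,18]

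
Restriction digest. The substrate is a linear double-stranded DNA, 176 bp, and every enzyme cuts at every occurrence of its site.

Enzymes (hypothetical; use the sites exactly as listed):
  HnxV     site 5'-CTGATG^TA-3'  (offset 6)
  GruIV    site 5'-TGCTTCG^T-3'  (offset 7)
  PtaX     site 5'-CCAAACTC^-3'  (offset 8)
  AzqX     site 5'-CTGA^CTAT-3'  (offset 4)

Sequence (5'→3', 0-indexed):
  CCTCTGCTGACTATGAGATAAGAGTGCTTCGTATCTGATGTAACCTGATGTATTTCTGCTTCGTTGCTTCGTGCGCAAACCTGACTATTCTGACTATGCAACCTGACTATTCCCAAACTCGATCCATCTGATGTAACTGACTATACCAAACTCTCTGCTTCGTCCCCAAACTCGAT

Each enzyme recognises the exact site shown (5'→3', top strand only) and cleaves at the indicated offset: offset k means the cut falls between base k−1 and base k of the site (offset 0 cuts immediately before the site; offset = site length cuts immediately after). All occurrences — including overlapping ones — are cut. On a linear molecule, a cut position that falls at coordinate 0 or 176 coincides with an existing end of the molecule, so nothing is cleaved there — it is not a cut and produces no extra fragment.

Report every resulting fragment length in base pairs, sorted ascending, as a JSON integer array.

[3,7,8,9,9,9,10,10,11,13,13,13,13,13,14,21]

Scan for sites:
  HnxV CTGATGTA/6: at [34, 44, 127] ⇒ [40, 50, 133]
  GruIV TGCTTCGT/7: at [24, 56, 64, 155] ⇒ [31, 63, 71, 162]
  PtaX CCAAACTC/8: at [112, 145, 165] ⇒ [120, 153, 173]
  AzqX CTGACTAT/4: at [6, 80, 89, 102, 136] ⇒ [10, 84, 93, 106, 140]

All cut coordinates (distinct, sorted): [10, 31, 40, 50, 63, 71, 84, 93, 106, 120, 133, 140, 153, 162, 173]

Fragment lengths:
  [0,10): 10 bp
  [10,31): 21 bp
  [31,40): 9 bp
  [40,50): 10 bp
  [50,63): 13 bp
  [63,71): 8 bp
  [71,84): 13 bp
  [84,93): 9 bp
  [93,106): 13 bp
  [106,120): 14 bp
  [120,133): 13 bp
  [133,140): 7 bp
  [140,153): 13 bp
  [153,162): 9 bp
  [162,173): 11 bp
  [173,176): 3 bp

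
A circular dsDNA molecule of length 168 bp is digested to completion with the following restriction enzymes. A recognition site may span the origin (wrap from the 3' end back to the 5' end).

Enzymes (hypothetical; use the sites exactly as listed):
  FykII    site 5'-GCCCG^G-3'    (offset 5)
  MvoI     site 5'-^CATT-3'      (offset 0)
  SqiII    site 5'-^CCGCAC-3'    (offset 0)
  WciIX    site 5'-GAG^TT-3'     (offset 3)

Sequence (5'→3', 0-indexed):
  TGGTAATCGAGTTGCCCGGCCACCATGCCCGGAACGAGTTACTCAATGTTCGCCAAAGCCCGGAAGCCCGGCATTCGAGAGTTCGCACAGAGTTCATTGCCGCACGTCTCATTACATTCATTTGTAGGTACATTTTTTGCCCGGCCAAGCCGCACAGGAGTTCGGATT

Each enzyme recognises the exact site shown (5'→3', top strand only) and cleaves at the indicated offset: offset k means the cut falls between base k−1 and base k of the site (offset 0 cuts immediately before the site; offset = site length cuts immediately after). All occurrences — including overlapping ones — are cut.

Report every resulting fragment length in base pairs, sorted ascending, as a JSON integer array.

Site scan:
  FykII GCCCGG/5: at [13, 26, 57, 65, 138] ⇒ [18, 31, 62, 70, 143]
  MvoI CATT/0: at [71, 94, 109, 114, 118, 130] ⇒ [71, 94, 109, 114, 118, 130]
  SqiII CCGCAC/0: at [99, 149] ⇒ [99, 149]
  WciIX GAGTT/3: at [8, 35, 78, 89, 157] ⇒ [11, 38, 81, 92, 160]

All cut coordinates (distinct, sorted): [11, 18, 31, 38, 62, 70, 71, 81, 92, 94, 99, 109, 114, 118, 130, 143, 149, 160]

Fragment lengths:
  11→18: 7 bp
  18→31: 13 bp
  31→38: 7 bp
  38→62: 24 bp
  62→70: 8 bp
  70→71: 1 bp
  71→81: 10 bp
  81→92: 11 bp
  92→94: 2 bp
  94→99: 5 bp
  99→109: 10 bp
  109→114: 5 bp
  114→118: 4 bp
  118→130: 12 bp
  130→143: 13 bp
  143→149: 6 bp
  149→160: 11 bp
  160→11 (wrap): 168-160+11 = 19 bp

[1,2,4,5,5,6,7,7,8,10,10,11,11,12,13,13,19,24]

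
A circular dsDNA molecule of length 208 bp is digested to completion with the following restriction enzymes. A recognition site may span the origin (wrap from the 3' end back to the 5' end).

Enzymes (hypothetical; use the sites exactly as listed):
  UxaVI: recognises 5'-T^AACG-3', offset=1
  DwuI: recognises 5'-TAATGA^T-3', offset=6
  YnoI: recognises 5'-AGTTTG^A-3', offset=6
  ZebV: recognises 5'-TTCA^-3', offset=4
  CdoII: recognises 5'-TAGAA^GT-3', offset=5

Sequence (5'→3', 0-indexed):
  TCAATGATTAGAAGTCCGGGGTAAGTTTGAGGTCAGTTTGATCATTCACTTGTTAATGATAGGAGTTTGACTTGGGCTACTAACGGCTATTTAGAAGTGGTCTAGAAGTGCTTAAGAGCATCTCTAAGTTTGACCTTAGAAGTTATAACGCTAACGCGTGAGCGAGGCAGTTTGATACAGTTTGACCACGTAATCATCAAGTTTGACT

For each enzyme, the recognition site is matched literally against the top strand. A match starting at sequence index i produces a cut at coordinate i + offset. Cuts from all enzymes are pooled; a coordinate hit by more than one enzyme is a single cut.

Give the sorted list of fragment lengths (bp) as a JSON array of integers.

Scan for sites:
  UxaVI TAACG/1: at [80, 145, 151] ⇒ [81, 146, 152]
  DwuI TAATGAT/6: at [53] ⇒ [59]
  YnoI AGTTTGA/6: at [23, 34, 63, 126, 168, 178, 199] ⇒ [29, 40, 69, 132, 174, 184, 205]
  ZebV TTCA/4: at [44, 207] ⇒ [3, 48]
  CdoII TAGAAGT/5: at [8, 91, 102, 136] ⇒ [13, 96, 107, 141]

All cut coordinates (distinct, sorted): [3, 13, 29, 40, 48, 59, 69, 81, 96, 107, 132, 141, 146, 152, 174, 184, 205]

Fragment lengths:
  3→13: 10 bp
  13→29: 16 bp
  29→40: 11 bp
  40→48: 8 bp
  48→59: 11 bp
  59→69: 10 bp
  69→81: 12 bp
  81→96: 15 bp
  96→107: 11 bp
  107→132: 25 bp
  132→141: 9 bp
  141→146: 5 bp
  146→152: 6 bp
  152→174: 22 bp
  174→184: 10 bp
  184→205: 21 bp
  205→3 (wrap): 208-205+3 = 6 bp

[5,6,6,8,9,10,10,10,11,11,11,12,15,16,21,22,25]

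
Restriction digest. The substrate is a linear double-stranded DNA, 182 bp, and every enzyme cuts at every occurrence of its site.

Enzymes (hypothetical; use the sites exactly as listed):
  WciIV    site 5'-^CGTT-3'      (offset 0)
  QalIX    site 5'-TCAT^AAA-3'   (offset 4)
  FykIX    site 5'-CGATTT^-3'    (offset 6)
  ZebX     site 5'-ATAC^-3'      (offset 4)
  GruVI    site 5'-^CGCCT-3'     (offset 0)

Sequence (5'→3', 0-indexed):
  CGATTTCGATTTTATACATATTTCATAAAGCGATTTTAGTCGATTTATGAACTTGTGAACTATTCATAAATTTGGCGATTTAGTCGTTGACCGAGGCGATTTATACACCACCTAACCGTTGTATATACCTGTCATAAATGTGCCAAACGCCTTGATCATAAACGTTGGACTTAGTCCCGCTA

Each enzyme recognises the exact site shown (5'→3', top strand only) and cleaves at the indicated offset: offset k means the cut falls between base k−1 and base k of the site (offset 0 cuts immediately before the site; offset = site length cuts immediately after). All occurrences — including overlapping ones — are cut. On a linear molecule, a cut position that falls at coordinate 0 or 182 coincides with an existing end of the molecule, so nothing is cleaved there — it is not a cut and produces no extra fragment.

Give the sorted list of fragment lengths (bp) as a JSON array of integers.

[3,3,4,5,6,6,7,9,10,10,10,12,12,12,14,18,20,21]

Scan for sites:
  WciIV CGTT/0: at [84, 116, 162] ⇒ [84, 116, 162]
  QalIX TCATAAA/4: at [22, 63, 131, 155] ⇒ [26, 67, 135, 159]
  FykIX CGATTT/6: at [0, 6, 30, 40, 75, 96] ⇒ [6, 12, 36, 46, 81, 102]
  ZebX ATAC/4: at [13, 102, 124] ⇒ [17, 106, 128]
  GruVI CGCCT/0: at [147] ⇒ [147]

Pooled cuts: [6, 12, 17, 26, 36, 46, 67, 81, 84, 102, 106, 116, 128, 135, 147, 159, 162]

Fragments:
  [0,6): 6 bp
  [6,12): 6 bp
  [12,17): 5 bp
  [17,26): 9 bp
  [26,36): 10 bp
  [36,46): 10 bp
  [46,67): 21 bp
  [67,81): 14 bp
  [81,84): 3 bp
  [84,102): 18 bp
  [102,106): 4 bp
  [106,116): 10 bp
  [116,128): 12 bp
  [128,135): 7 bp
  [135,147): 12 bp
  [147,159): 12 bp
  [159,162): 3 bp
  [162,182): 20 bp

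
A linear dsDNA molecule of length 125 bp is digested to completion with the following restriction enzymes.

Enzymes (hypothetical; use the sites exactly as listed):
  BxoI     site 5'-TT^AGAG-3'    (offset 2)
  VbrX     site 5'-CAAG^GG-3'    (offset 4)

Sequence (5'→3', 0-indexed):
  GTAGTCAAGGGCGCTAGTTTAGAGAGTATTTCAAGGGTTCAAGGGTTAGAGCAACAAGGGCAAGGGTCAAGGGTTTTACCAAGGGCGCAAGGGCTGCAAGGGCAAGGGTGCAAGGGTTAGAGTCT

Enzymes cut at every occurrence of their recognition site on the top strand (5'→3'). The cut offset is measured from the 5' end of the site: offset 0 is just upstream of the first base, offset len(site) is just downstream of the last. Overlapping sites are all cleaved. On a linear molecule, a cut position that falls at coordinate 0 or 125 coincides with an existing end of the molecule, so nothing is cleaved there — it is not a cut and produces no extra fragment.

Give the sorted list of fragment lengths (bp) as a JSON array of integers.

[4,4,6,6,7,7,8,8,8,9,9,11,11,12,15]

Site scan:
  BxoI TTAGAG/2: at [18, 45, 116] ⇒ [20, 47, 118]
  VbrX CAAGGG/4: at [5, 31, 39, 54, 60, 67, 79, 87, 96, 102, 110] ⇒ [9, 35, 43, 58, 64, 71, 83, 91, 100, 106, 114]

Pooled cuts: [9, 20, 35, 43, 47, 58, 64, 71, 83, 91, 100, 106, 114, 118]

Fragment lengths:
  [0,9): 9 bp
  [9,20): 11 bp
  [20,35): 15 bp
  [35,43): 8 bp
  [43,47): 4 bp
  [47,58): 11 bp
  [58,64): 6 bp
  [64,71): 7 bp
  [71,83): 12 bp
  [83,91): 8 bp
  [91,100): 9 bp
  [100,106): 6 bp
  [106,114): 8 bp
  [114,118): 4 bp
  [118,125): 7 bp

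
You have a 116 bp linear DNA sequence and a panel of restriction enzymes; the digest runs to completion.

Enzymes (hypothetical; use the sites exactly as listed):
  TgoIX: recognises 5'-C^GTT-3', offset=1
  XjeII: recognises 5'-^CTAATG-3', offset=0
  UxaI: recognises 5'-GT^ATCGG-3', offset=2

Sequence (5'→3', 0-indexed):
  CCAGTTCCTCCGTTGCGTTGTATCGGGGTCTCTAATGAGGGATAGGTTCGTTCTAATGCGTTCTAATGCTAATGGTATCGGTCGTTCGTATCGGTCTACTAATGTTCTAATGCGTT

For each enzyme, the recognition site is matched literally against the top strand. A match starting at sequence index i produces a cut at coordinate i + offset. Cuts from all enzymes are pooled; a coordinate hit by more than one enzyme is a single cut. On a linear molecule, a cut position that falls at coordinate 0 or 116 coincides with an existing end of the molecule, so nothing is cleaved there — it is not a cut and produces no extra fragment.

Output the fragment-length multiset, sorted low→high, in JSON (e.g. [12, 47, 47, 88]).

Site scan:
  TgoIX CGTT/1: at [10, 15, 48, 58, 82, 112] ⇒ [11, 16, 49, 59, 83, 113]
  XjeII CTAATG/0: at [31, 52, 62, 68, 98, 106] ⇒ [31, 52, 62, 68, 98, 106]
  UxaI GTATCGG/2: at [19, 74, 87] ⇒ [21, 76, 89]

All cut coordinates (distinct, sorted): [11, 16, 21, 31, 49, 52, 59, 62, 68, 76, 83, 89, 98, 106, 113]

Fragment lengths:
  [0,11): 11 bp
  [11,16): 5 bp
  [16,21): 5 bp
  [21,31): 10 bp
  [31,49): 18 bp
  [49,52): 3 bp
  [52,59): 7 bp
  [59,62): 3 bp
  [62,68): 6 bp
  [68,76): 8 bp
  [76,83): 7 bp
  [83,89): 6 bp
  [89,98): 9 bp
  [98,106): 8 bp
  [106,113): 7 bp
  [113,116): 3 bp

[3,3,3,5,5,6,6,7,7,7,8,8,9,10,11,18]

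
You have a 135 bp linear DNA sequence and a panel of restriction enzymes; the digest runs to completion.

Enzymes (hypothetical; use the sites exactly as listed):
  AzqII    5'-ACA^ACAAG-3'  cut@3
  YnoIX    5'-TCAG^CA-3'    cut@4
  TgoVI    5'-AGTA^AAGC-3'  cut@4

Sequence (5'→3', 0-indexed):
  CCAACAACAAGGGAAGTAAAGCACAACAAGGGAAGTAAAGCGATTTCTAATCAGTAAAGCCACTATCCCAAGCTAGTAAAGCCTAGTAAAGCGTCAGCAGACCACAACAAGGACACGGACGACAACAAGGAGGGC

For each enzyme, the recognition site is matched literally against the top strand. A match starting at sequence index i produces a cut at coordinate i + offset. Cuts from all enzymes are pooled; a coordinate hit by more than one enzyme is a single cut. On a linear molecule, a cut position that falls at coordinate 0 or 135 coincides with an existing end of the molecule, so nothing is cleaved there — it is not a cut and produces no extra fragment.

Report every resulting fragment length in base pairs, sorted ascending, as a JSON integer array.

[6,7,9,9,10,11,12,12,18,19,22]

Scan for sites:
  AzqII (ACAACAAG, off=3): starts [3, 22, 103, 121] → cuts [6, 25, 106, 124]
  YnoIX (TCAGCA, off=4): starts [93] → cuts [97]
  TgoVI (AGTAAAGC, off=4): starts [14, 33, 52, 74, 84] → cuts [18, 37, 56, 78, 88]

All cut coordinates (distinct, sorted): [6, 18, 25, 37, 56, 78, 88, 97, 106, 124]

Fragment lengths:
  [0,6): 6 bp
  [6,18): 12 bp
  [18,25): 7 bp
  [25,37): 12 bp
  [37,56): 19 bp
  [56,78): 22 bp
  [78,88): 10 bp
  [88,97): 9 bp
  [97,106): 9 bp
  [106,124): 18 bp
  [124,135): 11 bp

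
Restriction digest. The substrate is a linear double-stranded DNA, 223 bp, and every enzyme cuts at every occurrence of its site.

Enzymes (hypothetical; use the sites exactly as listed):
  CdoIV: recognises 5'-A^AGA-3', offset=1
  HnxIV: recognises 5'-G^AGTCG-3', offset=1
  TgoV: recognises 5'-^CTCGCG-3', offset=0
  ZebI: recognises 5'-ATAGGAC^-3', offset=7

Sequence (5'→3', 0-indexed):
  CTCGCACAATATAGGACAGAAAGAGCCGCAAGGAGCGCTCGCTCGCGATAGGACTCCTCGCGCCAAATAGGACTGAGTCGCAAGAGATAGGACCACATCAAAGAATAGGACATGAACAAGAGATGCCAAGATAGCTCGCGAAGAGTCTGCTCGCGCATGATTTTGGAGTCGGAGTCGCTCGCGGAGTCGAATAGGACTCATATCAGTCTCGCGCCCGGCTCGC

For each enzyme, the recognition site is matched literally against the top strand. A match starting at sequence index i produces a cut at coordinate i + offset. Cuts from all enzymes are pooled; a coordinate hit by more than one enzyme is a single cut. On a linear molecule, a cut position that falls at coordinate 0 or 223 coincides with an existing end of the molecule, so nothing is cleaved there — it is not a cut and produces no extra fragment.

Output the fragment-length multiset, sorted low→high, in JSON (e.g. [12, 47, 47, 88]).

[2,2,4,5,6,6,7,7,7,7,8,8,10,10,10,11,13,13,16,17,17,17,20]

Per-enzyme occurrences:
  CdoIV (AAGA, off=1): starts [20, 81, 100, 117, 127, 140] → cuts [21, 82, 101, 118, 128, 141]
  HnxIV (GAGTCG, off=1): starts [74, 165, 171, 183] → cuts [75, 166, 172, 184]
  TgoV (CTCGCG, off=0): starts [41, 56, 134, 149, 177, 207] → cuts [41, 56, 134, 149, 177, 207]
  ZebI (ATAGGAC, off=7): starts [10, 47, 66, 86, 104, 190] → cuts [17, 54, 73, 93, 111, 197]

All cut coordinates (distinct, sorted): [17, 21, 41, 54, 56, 73, 75, 82, 93, 101, 111, 118, 128, 134, 141, 149, 166, 172, 177, 184, 197, 207]

Fragments:
  [0,17): 17 bp
  [17,21): 4 bp
  [21,41): 20 bp
  [41,54): 13 bp
  [54,56): 2 bp
  [56,73): 17 bp
  [73,75): 2 bp
  [75,82): 7 bp
  [82,93): 11 bp
  [93,101): 8 bp
  [101,111): 10 bp
  [111,118): 7 bp
  [118,128): 10 bp
  [128,134): 6 bp
  [134,141): 7 bp
  [141,149): 8 bp
  [149,166): 17 bp
  [166,172): 6 bp
  [172,177): 5 bp
  [177,184): 7 bp
  [184,197): 13 bp
  [197,207): 10 bp
  [207,223): 16 bp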